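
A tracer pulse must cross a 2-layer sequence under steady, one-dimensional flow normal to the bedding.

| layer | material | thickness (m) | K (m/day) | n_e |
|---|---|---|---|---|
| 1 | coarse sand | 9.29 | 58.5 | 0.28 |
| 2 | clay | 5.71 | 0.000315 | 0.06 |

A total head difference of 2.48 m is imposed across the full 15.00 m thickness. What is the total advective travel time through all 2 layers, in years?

With flow normal to the layers, continuity requires the same specific discharge q through every layer.
Σ(b_i/K_i) = 9.29/58.5 + 5.71/0.000315 = 18127 d.
q = Δh / Σ(b_i/K_i) = 2.48 / 18127 = 0.0001368 m/day.
In each layer the seepage velocity is v_i = q/n_i, so the layer transit time is t_i = b_i·n_i / q:
  layer 1 (coarse sand): t_1 = 9.29 × 0.28 / 0.0001368 = 19013 d
  layer 2 (clay): t_2 = 5.71 × 0.06 / 0.0001368 = 2504 d
Total t = Σ t_i = 21517 days = 58.91 years.

58.9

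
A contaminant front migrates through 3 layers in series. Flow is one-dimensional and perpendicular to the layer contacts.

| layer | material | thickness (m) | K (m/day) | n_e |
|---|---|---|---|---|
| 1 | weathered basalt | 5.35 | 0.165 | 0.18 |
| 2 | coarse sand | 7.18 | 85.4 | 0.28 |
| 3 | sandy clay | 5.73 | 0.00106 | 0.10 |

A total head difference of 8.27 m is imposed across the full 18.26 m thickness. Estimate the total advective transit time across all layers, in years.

With flow normal to the layers, continuity requires the same specific discharge q through every layer.
Σ(b_i/K_i) = 5.35/0.165 + 7.18/85.4 + 5.73/0.00106 = 5438 d.
q = Δh / Σ(b_i/K_i) = 8.27 / 5438 = 0.001521 m/day.
In each layer the seepage velocity is v_i = q/n_i, so the layer transit time is t_i = b_i·n_i / q:
  layer 1 (weathered basalt): t_1 = 5.35 × 0.18 / 0.001521 = 633.2 d
  layer 2 (coarse sand): t_2 = 7.18 × 0.28 / 0.001521 = 1322 d
  layer 3 (sandy clay): t_3 = 5.73 × 0.10 / 0.001521 = 376.8 d
Total t = Σ t_i = 2332 days = 6.385 years.

6.38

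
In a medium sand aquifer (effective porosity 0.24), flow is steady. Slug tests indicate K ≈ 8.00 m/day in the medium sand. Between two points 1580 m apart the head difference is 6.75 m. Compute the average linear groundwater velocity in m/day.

Hydraulic gradient i = Δh / L = 6.75 / 1580 = 0.004272.
Darcy flux q = K · i = 8.000 × 0.004272 = 0.03418 m/day.
Seepage velocity v = q / n_e = 0.03418 / 0.24 = 0.1424 m/day.

0.142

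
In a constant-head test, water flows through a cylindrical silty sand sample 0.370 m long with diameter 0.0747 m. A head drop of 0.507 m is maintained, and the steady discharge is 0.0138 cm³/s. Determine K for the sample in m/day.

Cross-sectional area A = π·(d/2)² = π × (0.0747/2)² = 0.004383 m².
Convert discharge: 0.0138 cm³/s = 1.380e-08 m³/s.
Darcy's law rearranged: K = Q·L / (A·Δh) = 1.380e-08 × 0.370 / (0.004383 × 0.507) = 2.298e-06 m/s = 0.1985 m/day.

0.199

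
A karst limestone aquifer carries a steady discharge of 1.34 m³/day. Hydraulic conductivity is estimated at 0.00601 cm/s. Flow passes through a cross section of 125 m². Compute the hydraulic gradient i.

0.00206

Convert K: 0.00601 cm/s × 864 = 5.193 m/day.
From Q = K·A·i, i = Q / (K·A) = 1.34 / (5.193 × 125.0) = 0.002064.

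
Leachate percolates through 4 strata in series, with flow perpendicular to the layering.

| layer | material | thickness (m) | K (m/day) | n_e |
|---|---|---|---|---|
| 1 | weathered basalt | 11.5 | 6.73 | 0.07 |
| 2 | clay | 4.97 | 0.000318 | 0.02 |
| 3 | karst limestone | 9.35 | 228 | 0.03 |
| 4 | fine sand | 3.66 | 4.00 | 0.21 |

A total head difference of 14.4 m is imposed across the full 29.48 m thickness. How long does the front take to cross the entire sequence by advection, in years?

5.81

With flow normal to the layers, continuity requires the same specific discharge q through every layer.
Σ(b_i/K_i) = 11.5/6.73 + 4.97/0.000318 + 9.35/228 + 3.66/4.00 = 15632 d.
q = Δh / Σ(b_i/K_i) = 14.4 / 15632 = 0.0009212 m/day.
In each layer the seepage velocity is v_i = q/n_i, so the layer transit time is t_i = b_i·n_i / q:
  layer 1 (weathered basalt): t_1 = 11.5 × 0.07 / 0.0009212 = 873.8 d
  layer 2 (clay): t_2 = 4.97 × 0.02 / 0.0009212 = 107.9 d
  layer 3 (karst limestone): t_3 = 9.35 × 0.03 / 0.0009212 = 304.5 d
  layer 4 (fine sand): t_4 = 3.66 × 0.21 / 0.0009212 = 834.3 d
Total t = Σ t_i = 2121 days = 5.806 years.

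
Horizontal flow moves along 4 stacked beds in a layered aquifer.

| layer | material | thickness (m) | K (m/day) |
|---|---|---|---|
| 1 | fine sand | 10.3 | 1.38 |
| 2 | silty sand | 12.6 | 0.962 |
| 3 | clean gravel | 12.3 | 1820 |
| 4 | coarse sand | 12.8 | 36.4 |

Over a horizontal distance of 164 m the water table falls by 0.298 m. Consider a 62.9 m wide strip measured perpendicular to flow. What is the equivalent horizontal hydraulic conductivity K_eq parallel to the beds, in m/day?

477

Flow is parallel to layering, so each bed carries its own Darcy discharge and the transmissivities add.
Σ(K_i·b_i) = 1.38×10.3 + 0.962×12.6 + 1820×12.3 + 36.4×12.8 = 22878 m²/day.
Total thickness b = 48.00 m, so K_eq = Σ(K_i·b_i)/b = 476.6 m/day.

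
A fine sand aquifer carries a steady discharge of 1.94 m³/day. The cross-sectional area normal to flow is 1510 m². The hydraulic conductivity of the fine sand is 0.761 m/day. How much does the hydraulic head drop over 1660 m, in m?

2.80

From Q = K·A·i, i = Q / (K·A) = 1.94 / (0.7610 × 1510) = 0.001688.
Head loss Δh = i · L = 0.001688 × 1660 = 2.803 m.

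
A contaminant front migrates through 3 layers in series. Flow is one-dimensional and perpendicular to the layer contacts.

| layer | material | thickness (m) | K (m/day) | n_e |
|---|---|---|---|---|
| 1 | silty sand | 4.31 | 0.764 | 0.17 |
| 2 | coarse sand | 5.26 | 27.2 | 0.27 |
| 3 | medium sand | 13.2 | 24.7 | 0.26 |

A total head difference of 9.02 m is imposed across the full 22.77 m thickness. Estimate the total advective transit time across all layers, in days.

With flow normal to the layers, continuity requires the same specific discharge q through every layer.
Σ(b_i/K_i) = 4.31/0.764 + 5.26/27.2 + 13.2/24.7 = 6.369 d.
q = Δh / Σ(b_i/K_i) = 9.02 / 6.369 = 1.416 m/day.
In each layer the seepage velocity is v_i = q/n_i, so the layer transit time is t_i = b_i·n_i / q:
  layer 1 (silty sand): t_1 = 4.31 × 0.17 / 1.416 = 0.5174 d
  layer 2 (coarse sand): t_2 = 5.26 × 0.27 / 1.416 = 1.003 d
  layer 3 (medium sand): t_3 = 13.2 × 0.26 / 1.416 = 2.423 d
Total t = Σ t_i = 3.944 days.

3.94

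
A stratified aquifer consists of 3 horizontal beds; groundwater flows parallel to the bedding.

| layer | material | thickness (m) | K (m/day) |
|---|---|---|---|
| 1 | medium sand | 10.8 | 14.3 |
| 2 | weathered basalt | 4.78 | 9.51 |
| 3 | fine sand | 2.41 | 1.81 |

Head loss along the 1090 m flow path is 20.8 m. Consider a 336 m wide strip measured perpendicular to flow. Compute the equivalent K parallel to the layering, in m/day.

Flow is parallel to layering, so each bed carries its own Darcy discharge and the transmissivities add.
Σ(K_i·b_i) = 14.3×10.8 + 9.51×4.78 + 1.81×2.41 = 204.3 m²/day.
Total thickness b = 17.99 m, so K_eq = Σ(K_i·b_i)/b = 11.35 m/day.

11.4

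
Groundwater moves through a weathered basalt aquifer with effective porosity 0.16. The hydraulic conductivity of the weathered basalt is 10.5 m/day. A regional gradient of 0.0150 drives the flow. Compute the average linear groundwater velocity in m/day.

0.984

Hydraulic gradient i = 0.0150.
Darcy flux q = K · i = 10.50 × 0.01500 = 0.1575 m/day.
Seepage velocity v = q / n_e = 0.1575 / 0.16 = 0.9844 m/day.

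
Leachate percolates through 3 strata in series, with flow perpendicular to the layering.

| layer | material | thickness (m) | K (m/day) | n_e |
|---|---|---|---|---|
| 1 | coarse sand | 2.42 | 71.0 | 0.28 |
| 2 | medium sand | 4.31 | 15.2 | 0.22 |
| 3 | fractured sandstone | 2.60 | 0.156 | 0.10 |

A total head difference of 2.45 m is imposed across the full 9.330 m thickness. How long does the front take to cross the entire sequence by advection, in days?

With flow normal to the layers, continuity requires the same specific discharge q through every layer.
Σ(b_i/K_i) = 2.42/71.0 + 4.31/15.2 + 2.60/0.156 = 16.98 d.
q = Δh / Σ(b_i/K_i) = 2.45 / 16.98 = 0.1443 m/day.
In each layer the seepage velocity is v_i = q/n_i, so the layer transit time is t_i = b_i·n_i / q:
  layer 1 (coarse sand): t_1 = 2.42 × 0.28 / 0.1443 = 4.697 d
  layer 2 (medium sand): t_2 = 4.31 × 0.22 / 0.1443 = 6.573 d
  layer 3 (fractured sandstone): t_3 = 2.60 × 0.10 / 0.1443 = 1.802 d
Total t = Σ t_i = 13.07 days.

13.1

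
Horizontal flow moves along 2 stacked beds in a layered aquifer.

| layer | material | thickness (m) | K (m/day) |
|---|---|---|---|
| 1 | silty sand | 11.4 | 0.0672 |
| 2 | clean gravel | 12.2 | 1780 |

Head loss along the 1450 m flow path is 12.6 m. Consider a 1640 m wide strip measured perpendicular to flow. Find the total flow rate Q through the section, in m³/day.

309000

Flow is parallel to layering, so each bed carries its own Darcy discharge and the transmissivities add.
Σ(K_i·b_i) = 0.0672×11.4 + 1780×12.2 = 21717 m²/day.
Hydraulic gradient i = Δh / L = 12.6 / 1450 = 0.008690.
Q = Σ(K_i·b_i) · W · i = 21717 × 1640 × 0.008690 = 3.095e+05 m³/day.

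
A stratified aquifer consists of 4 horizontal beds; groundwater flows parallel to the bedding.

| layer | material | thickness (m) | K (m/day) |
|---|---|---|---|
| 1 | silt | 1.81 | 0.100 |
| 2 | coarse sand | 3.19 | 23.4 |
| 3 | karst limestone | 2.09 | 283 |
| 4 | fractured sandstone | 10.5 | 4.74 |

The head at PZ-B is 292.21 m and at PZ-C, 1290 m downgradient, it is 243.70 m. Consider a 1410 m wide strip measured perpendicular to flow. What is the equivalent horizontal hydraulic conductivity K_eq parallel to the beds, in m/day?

40.7

Flow is parallel to layering, so each bed carries its own Darcy discharge and the transmissivities add.
Σ(K_i·b_i) = 0.100×1.81 + 23.4×3.19 + 283×2.09 + 4.74×10.5 = 716.1 m²/day.
Total thickness b = 17.59 m, so K_eq = Σ(K_i·b_i)/b = 40.71 m/day.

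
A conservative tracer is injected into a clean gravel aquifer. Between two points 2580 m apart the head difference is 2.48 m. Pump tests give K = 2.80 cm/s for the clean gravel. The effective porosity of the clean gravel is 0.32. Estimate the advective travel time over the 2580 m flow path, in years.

0.972

Convert K: 2.80 cm/s × 864 = 2419 m/day.
Hydraulic gradient i = Δh / L = 2.48 / 2580 = 0.0009612.
Darcy flux q = K · i = 2419 × 0.0009612 = 2.325 m/day.
Seepage velocity v = q / n_e = 2.325 / 0.32 = 7.267 m/day.
Travel time t = L / v = 2580 / 7.267 = 355.0 days = 0.9720 years.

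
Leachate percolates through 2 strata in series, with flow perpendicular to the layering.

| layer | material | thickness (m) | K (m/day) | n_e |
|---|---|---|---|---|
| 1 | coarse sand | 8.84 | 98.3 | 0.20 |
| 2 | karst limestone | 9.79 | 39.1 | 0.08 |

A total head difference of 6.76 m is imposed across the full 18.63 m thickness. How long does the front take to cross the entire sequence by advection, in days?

With flow normal to the layers, continuity requires the same specific discharge q through every layer.
Σ(b_i/K_i) = 8.84/98.3 + 9.79/39.1 = 0.3403 d.
q = Δh / Σ(b_i/K_i) = 6.76 / 0.3403 = 19.86 m/day.
In each layer the seepage velocity is v_i = q/n_i, so the layer transit time is t_i = b_i·n_i / q:
  layer 1 (coarse sand): t_1 = 8.84 × 0.20 / 19.86 = 0.08900 d
  layer 2 (karst limestone): t_2 = 9.79 × 0.08 / 19.86 = 0.03943 d
Total t = Σ t_i = 0.1284 days.

0.128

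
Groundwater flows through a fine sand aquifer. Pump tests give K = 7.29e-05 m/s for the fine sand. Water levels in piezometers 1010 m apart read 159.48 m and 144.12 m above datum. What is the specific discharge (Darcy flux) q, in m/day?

0.0958

Convert K: 7.29e-05 m/s × 86400 = 6.299 m/day.
Hydraulic gradient i = (159.48 − 144.12) / 1010 = 15.36 / 1010 = 0.01521.
Specific discharge q = K · i = 6.299 × 0.01521 = 0.09579 m/day.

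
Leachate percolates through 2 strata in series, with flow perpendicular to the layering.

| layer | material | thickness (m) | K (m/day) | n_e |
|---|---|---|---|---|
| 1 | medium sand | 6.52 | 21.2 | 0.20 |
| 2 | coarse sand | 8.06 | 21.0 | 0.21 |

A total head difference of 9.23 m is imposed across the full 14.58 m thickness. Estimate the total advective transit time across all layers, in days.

0.224

With flow normal to the layers, continuity requires the same specific discharge q through every layer.
Σ(b_i/K_i) = 6.52/21.2 + 8.06/21.0 = 0.6914 d.
q = Δh / Σ(b_i/K_i) = 9.23 / 0.6914 = 13.35 m/day.
In each layer the seepage velocity is v_i = q/n_i, so the layer transit time is t_i = b_i·n_i / q:
  layer 1 (medium sand): t_1 = 6.52 × 0.20 / 13.35 = 0.09767 d
  layer 2 (coarse sand): t_2 = 8.06 × 0.21 / 13.35 = 0.1268 d
Total t = Σ t_i = 0.2245 days.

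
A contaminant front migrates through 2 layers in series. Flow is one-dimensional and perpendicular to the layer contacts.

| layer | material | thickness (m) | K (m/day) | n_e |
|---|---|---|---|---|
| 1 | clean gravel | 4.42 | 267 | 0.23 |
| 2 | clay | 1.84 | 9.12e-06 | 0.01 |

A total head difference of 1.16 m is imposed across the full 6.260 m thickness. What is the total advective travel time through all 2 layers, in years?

With flow normal to the layers, continuity requires the same specific discharge q through every layer.
Σ(b_i/K_i) = 4.42/267 + 1.84/9.12e-06 = 2.018e+05 d.
q = Δh / Σ(b_i/K_i) = 1.16 / 2.018e+05 = 5.750e-06 m/day.
In each layer the seepage velocity is v_i = q/n_i, so the layer transit time is t_i = b_i·n_i / q:
  layer 1 (clean gravel): t_1 = 4.42 × 0.23 / 5.750e-06 = 1.768e+05 d
  layer 2 (clay): t_2 = 1.84 × 0.01 / 5.750e-06 = 3200 d
Total t = Σ t_i = 1.800e+05 days = 492.9 years.

493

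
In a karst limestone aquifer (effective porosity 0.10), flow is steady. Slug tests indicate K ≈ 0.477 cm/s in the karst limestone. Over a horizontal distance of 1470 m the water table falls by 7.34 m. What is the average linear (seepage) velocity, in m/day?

Convert K: 0.477 cm/s × 864 = 412.1 m/day.
Hydraulic gradient i = Δh / L = 7.34 / 1470 = 0.004993.
Darcy flux q = K · i = 412.1 × 0.004993 = 2.058 m/day.
Seepage velocity v = q / n_e = 2.058 / 0.10 = 20.58 m/day.

20.6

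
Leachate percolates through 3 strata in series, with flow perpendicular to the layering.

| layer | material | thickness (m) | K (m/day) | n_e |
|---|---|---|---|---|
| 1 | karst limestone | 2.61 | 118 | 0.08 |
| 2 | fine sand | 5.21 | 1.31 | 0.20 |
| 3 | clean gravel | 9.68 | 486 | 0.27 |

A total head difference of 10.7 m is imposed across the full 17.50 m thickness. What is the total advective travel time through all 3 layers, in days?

1.45

With flow normal to the layers, continuity requires the same specific discharge q through every layer.
Σ(b_i/K_i) = 2.61/118 + 5.21/1.31 + 9.68/486 = 4.019 d.
q = Δh / Σ(b_i/K_i) = 10.7 / 4.019 = 2.662 m/day.
In each layer the seepage velocity is v_i = q/n_i, so the layer transit time is t_i = b_i·n_i / q:
  layer 1 (karst limestone): t_1 = 2.61 × 0.08 / 2.662 = 0.07843 d
  layer 2 (fine sand): t_2 = 5.21 × 0.20 / 2.662 = 0.3914 d
  layer 3 (clean gravel): t_3 = 9.68 × 0.27 / 2.662 = 0.9817 d
Total t = Σ t_i = 1.452 days.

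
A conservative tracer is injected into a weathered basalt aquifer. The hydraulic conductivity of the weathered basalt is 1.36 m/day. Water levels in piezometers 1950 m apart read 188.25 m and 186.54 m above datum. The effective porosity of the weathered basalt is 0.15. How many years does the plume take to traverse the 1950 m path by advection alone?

Hydraulic gradient i = (188.25 − 186.54) / 1950 = 1.71 / 1950 = 0.0008769.
Darcy flux q = K · i = 1.360 × 0.0008769 = 0.001193 m/day.
Seepage velocity v = q / n_e = 0.001193 / 0.15 = 0.007951 m/day.
Travel time t = L / v = 1950 / 0.007951 = 2.453e+05 days = 671.5 years.

671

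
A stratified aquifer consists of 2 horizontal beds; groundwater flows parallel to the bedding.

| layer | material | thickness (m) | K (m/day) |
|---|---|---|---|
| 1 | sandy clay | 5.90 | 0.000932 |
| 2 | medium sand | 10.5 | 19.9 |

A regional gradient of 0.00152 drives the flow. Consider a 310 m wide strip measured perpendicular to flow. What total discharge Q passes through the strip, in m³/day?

98.5

Flow is parallel to layering, so each bed carries its own Darcy discharge and the transmissivities add.
Σ(K_i·b_i) = 0.000932×5.90 + 19.9×10.5 = 209.0 m²/day.
Hydraulic gradient i = 0.00152.
Q = Σ(K_i·b_i) · W · i = 209.0 × 310 × 0.001520 = 98.46 m³/day.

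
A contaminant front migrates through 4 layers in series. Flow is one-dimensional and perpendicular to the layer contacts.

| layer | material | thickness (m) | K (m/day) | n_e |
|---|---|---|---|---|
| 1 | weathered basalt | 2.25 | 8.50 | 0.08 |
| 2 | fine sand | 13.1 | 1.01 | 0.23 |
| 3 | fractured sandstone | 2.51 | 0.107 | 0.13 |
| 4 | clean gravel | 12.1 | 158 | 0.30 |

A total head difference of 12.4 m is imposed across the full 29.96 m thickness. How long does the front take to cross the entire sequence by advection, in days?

21.2

With flow normal to the layers, continuity requires the same specific discharge q through every layer.
Σ(b_i/K_i) = 2.25/8.50 + 13.1/1.01 + 2.51/0.107 + 12.1/158 = 36.77 d.
q = Δh / Σ(b_i/K_i) = 12.4 / 36.77 = 0.3372 m/day.
In each layer the seepage velocity is v_i = q/n_i, so the layer transit time is t_i = b_i·n_i / q:
  layer 1 (weathered basalt): t_1 = 2.25 × 0.08 / 0.3372 = 0.5338 d
  layer 2 (fine sand): t_2 = 13.1 × 0.23 / 0.3372 = 8.934 d
  layer 3 (fractured sandstone): t_3 = 2.51 × 0.13 / 0.3372 = 0.9676 d
  layer 4 (clean gravel): t_4 = 12.1 × 0.30 / 0.3372 = 10.76 d
Total t = Σ t_i = 21.20 days.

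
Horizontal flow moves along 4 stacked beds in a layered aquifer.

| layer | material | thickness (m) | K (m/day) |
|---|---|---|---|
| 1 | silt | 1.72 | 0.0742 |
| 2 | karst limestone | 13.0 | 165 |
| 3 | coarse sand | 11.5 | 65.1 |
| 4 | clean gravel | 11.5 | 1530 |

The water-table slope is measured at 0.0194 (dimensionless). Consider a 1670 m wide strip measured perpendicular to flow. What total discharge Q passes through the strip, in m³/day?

664000

Flow is parallel to layering, so each bed carries its own Darcy discharge and the transmissivities add.
Σ(K_i·b_i) = 0.0742×1.72 + 165×13.0 + 65.1×11.5 + 1530×11.5 = 20489 m²/day.
Hydraulic gradient i = 0.0194.
Q = Σ(K_i·b_i) · W · i = 20489 × 1670 × 0.01940 = 6.638e+05 m³/day.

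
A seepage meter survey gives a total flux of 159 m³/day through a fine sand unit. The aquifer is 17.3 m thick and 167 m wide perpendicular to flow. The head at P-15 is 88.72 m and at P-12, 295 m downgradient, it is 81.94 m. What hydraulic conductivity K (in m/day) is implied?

2.39

Cross-sectional area A = 167 × 17.3 = 2889 m².
Hydraulic gradient i = (88.72 − 81.94) / 295 = 6.78 / 295 = 0.02298.
From Q = K·A·i, K = Q / (A·i) = 159 / (2889 × 0.02298) = 2.395 m/day.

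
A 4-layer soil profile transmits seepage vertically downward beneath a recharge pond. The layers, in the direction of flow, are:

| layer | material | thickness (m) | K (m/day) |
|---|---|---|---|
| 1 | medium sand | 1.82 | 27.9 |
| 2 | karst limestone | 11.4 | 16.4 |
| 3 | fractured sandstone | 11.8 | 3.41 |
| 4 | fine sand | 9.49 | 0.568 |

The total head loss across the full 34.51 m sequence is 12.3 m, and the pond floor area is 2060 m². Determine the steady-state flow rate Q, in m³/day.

1210

Flow is perpendicular to layering, so the layers act in series and the equivalent K is the thickness-weighted harmonic mean.
Total thickness L = 1.82 + 11.4 + 11.8 + 9.49 = 34.51 m.
Σ(b_i/K_i) = 1.82/27.9 + 11.4/16.4 + 11.8/3.41 + 9.49/0.568 = 20.93 d.
K_eq = L / Σ(b_i/K_i) = 34.51 / 20.93 = 1.649 m/day.
Q = K_eq · A · (Δh/L) = 1.649 × 2060 × (12.3/34.51) = 1211 m³/day.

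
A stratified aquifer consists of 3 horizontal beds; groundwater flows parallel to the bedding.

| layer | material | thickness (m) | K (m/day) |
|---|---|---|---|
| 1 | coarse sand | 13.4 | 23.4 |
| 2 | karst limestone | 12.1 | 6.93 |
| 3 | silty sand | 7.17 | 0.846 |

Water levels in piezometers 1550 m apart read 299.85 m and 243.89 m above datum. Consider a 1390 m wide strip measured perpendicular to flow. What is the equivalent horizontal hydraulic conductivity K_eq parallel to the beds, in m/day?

12.4

Flow is parallel to layering, so each bed carries its own Darcy discharge and the transmissivities add.
Σ(K_i·b_i) = 23.4×13.4 + 6.93×12.1 + 0.846×7.17 = 403.5 m²/day.
Total thickness b = 32.67 m, so K_eq = Σ(K_i·b_i)/b = 12.35 m/day.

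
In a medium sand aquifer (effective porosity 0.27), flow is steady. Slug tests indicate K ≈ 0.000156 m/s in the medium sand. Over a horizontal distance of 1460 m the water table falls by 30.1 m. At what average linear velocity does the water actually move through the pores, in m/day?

Convert K: 0.000156 m/s × 86400 = 13.48 m/day.
Hydraulic gradient i = Δh / L = 30.1 / 1460 = 0.02062.
Darcy flux q = K · i = 13.48 × 0.02062 = 0.2779 m/day.
Seepage velocity v = q / n_e = 0.2779 / 0.27 = 1.029 m/day.

1.03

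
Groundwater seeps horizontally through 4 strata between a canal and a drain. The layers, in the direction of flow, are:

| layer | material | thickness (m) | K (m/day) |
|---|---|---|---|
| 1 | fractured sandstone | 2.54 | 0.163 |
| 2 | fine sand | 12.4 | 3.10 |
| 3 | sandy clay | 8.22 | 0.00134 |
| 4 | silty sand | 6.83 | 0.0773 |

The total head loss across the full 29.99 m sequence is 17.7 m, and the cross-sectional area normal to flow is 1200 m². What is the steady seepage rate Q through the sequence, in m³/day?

3.40

Flow is perpendicular to layering, so the layers act in series and the equivalent K is the thickness-weighted harmonic mean.
Total thickness L = 2.54 + 12.4 + 8.22 + 6.83 = 29.99 m.
Σ(b_i/K_i) = 2.54/0.163 + 12.4/3.10 + 8.22/0.00134 + 6.83/0.0773 = 6242 d.
K_eq = L / Σ(b_i/K_i) = 29.99 / 6242 = 0.004804 m/day.
Q = K_eq · A · (Δh/L) = 0.004804 × 1200 × (17.7/29.99) = 3.403 m³/day.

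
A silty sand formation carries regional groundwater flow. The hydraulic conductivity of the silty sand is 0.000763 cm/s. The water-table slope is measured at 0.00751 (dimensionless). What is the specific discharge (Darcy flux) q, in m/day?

Convert K: 0.000763 cm/s × 864 = 0.6592 m/day.
Hydraulic gradient i = 0.00751.
Specific discharge q = K · i = 0.6592 × 0.007510 = 0.004951 m/day.

0.00495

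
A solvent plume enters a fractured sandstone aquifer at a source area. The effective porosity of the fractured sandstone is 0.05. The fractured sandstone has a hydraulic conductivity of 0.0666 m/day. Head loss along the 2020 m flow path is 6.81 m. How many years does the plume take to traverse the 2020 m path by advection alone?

1230

Hydraulic gradient i = Δh / L = 6.81 / 2020 = 0.003371.
Darcy flux q = K · i = 0.06660 × 0.003371 = 0.0002245 m/day.
Seepage velocity v = q / n_e = 0.0002245 / 0.05 = 0.004491 m/day.
Travel time t = L / v = 2020 / 0.004491 = 4.498e+05 days = 1232 years.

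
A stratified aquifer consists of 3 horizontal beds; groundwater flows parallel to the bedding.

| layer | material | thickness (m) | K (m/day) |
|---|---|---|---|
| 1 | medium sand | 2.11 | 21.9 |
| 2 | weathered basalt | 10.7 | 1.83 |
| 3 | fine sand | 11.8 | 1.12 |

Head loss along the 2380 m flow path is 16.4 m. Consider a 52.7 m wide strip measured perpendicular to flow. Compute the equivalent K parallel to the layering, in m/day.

3.21

Flow is parallel to layering, so each bed carries its own Darcy discharge and the transmissivities add.
Σ(K_i·b_i) = 21.9×2.11 + 1.83×10.7 + 1.12×11.8 = 79.01 m²/day.
Total thickness b = 24.61 m, so K_eq = Σ(K_i·b_i)/b = 3.210 m/day.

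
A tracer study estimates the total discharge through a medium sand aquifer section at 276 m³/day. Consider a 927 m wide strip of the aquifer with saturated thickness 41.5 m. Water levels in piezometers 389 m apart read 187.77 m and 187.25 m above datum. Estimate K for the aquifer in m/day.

5.37

Cross-sectional area A = 927 × 41.5 = 38470 m².
Hydraulic gradient i = (187.77 − 187.25) / 389 = 0.52 / 389 = 0.001337.
From Q = K·A·i, K = Q / (A·i) = 276 / (38470 × 0.001337) = 5.367 m/day.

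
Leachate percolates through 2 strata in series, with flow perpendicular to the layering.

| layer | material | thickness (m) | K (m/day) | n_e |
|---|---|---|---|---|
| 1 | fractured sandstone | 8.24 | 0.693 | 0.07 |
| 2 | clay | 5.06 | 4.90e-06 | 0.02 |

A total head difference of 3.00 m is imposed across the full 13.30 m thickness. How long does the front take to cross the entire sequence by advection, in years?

With flow normal to the layers, continuity requires the same specific discharge q through every layer.
Σ(b_i/K_i) = 8.24/0.693 + 5.06/4.90e-06 = 1.033e+06 d.
q = Δh / Σ(b_i/K_i) = 3.00 / 1.033e+06 = 2.905e-06 m/day.
In each layer the seepage velocity is v_i = q/n_i, so the layer transit time is t_i = b_i·n_i / q:
  layer 1 (fractured sandstone): t_1 = 8.24 × 0.07 / 2.905e-06 = 1.985e+05 d
  layer 2 (clay): t_2 = 5.06 × 0.02 / 2.905e-06 = 34835 d
Total t = Σ t_i = 2.334e+05 days = 639.0 years.

639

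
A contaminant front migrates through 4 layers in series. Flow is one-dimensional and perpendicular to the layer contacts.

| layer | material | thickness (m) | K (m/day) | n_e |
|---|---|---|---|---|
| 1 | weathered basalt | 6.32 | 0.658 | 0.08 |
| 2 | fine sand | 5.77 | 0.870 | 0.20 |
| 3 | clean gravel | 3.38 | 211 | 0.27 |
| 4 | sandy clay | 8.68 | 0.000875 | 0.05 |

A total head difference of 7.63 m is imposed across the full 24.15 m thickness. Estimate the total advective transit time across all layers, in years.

10.7

With flow normal to the layers, continuity requires the same specific discharge q through every layer.
Σ(b_i/K_i) = 6.32/0.658 + 5.77/0.870 + 3.38/211 + 8.68/0.000875 = 9936 d.
q = Δh / Σ(b_i/K_i) = 7.63 / 9936 = 0.0007679 m/day.
In each layer the seepage velocity is v_i = q/n_i, so the layer transit time is t_i = b_i·n_i / q:
  layer 1 (weathered basalt): t_1 = 6.32 × 0.08 / 0.0007679 = 658.4 d
  layer 2 (fine sand): t_2 = 5.77 × 0.20 / 0.0007679 = 1503 d
  layer 3 (clean gravel): t_3 = 3.38 × 0.27 / 0.0007679 = 1188 d
  layer 4 (sandy clay): t_4 = 8.68 × 0.05 / 0.0007679 = 565.2 d
Total t = Σ t_i = 3915 days = 10.72 years.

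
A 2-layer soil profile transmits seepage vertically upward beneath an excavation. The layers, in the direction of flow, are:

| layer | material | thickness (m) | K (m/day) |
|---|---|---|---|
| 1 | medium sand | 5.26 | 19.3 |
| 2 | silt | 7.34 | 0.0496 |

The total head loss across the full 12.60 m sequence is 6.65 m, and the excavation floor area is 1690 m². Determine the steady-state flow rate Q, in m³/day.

Flow is perpendicular to layering, so the layers act in series and the equivalent K is the thickness-weighted harmonic mean.
Total thickness L = 5.26 + 7.34 = 12.60 m.
Σ(b_i/K_i) = 5.26/19.3 + 7.34/0.0496 = 148.3 d.
K_eq = L / Σ(b_i/K_i) = 12.60 / 148.3 = 0.08499 m/day.
Q = K_eq · A · (Δh/L) = 0.08499 × 1690 × (6.65/12.60) = 75.80 m³/day.

75.8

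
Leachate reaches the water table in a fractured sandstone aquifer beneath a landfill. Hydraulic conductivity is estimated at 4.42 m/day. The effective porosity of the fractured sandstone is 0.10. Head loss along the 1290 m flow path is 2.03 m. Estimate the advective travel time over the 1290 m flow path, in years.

Hydraulic gradient i = Δh / L = 2.03 / 1290 = 0.001574.
Darcy flux q = K · i = 4.420 × 0.001574 = 0.006956 m/day.
Seepage velocity v = q / n_e = 0.006956 / 0.10 = 0.06956 m/day.
Travel time t = L / v = 1290 / 0.06956 = 18546 days = 50.78 years.

50.8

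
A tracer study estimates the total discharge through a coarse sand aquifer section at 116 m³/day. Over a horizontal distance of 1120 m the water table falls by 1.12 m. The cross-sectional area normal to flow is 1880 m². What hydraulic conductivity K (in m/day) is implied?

61.7

Hydraulic gradient i = Δh / L = 1.12 / 1120 = 0.001000.
From Q = K·A·i, K = Q / (A·i) = 116 / (1880 × 0.001000) = 61.70 m/day.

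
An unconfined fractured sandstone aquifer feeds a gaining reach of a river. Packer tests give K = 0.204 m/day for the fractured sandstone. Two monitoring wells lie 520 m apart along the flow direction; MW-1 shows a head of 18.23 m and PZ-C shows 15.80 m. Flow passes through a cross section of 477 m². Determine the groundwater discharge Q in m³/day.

0.455

Hydraulic gradient i = (18.23 − 15.80) / 520 = 2.43 / 520 = 0.004673.
Darcy's law: Q = K · A · i = 0.2040 × 477.0 × 0.004673 = 0.4547 m³/day.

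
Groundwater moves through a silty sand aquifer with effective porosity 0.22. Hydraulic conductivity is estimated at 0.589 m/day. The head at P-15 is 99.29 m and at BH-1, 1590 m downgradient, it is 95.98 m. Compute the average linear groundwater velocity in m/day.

Hydraulic gradient i = (99.29 − 95.98) / 1590 = 3.31 / 1590 = 0.002082.
Darcy flux q = K · i = 0.5890 × 0.002082 = 0.001226 m/day.
Seepage velocity v = q / n_e = 0.001226 / 0.22 = 0.005573 m/day.

0.00557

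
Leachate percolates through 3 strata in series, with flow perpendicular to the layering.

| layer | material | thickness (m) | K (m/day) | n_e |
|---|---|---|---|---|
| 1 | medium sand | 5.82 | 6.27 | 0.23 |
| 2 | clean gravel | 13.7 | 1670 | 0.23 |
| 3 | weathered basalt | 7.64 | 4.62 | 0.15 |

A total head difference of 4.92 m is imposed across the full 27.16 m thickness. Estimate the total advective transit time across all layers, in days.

With flow normal to the layers, continuity requires the same specific discharge q through every layer.
Σ(b_i/K_i) = 5.82/6.27 + 13.7/1670 + 7.64/4.62 = 2.590 d.
q = Δh / Σ(b_i/K_i) = 4.92 / 2.590 = 1.900 m/day.
In each layer the seepage velocity is v_i = q/n_i, so the layer transit time is t_i = b_i·n_i / q:
  layer 1 (medium sand): t_1 = 5.82 × 0.23 / 1.900 = 0.7047 d
  layer 2 (clean gravel): t_2 = 13.7 × 0.23 / 1.900 = 1.659 d
  layer 3 (weathered basalt): t_3 = 7.64 × 0.15 / 1.900 = 0.6033 d
Total t = Σ t_i = 2.967 days.

2.97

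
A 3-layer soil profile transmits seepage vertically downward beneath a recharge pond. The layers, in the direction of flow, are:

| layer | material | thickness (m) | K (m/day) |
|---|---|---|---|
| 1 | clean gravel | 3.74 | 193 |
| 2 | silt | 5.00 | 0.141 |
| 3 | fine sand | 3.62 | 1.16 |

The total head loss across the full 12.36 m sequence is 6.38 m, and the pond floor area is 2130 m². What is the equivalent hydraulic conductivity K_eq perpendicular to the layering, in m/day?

Flow is perpendicular to layering, so the layers act in series and the equivalent K is the thickness-weighted harmonic mean.
Total thickness L = 3.74 + 5.00 + 3.62 = 12.36 m.
Σ(b_i/K_i) = 3.74/193 + 5.00/0.141 + 3.62/1.16 = 38.60 d.
K_eq = L / Σ(b_i/K_i) = 12.36 / 38.60 = 0.3202 m/day.

0.320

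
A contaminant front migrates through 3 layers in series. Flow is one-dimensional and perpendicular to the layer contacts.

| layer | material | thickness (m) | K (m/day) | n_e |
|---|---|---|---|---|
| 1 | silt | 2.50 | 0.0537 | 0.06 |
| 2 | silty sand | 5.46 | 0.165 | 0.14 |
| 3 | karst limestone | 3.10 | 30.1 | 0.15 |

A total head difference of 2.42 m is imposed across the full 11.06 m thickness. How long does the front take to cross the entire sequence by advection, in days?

With flow normal to the layers, continuity requires the same specific discharge q through every layer.
Σ(b_i/K_i) = 2.50/0.0537 + 5.46/0.165 + 3.10/30.1 = 79.75 d.
q = Δh / Σ(b_i/K_i) = 2.42 / 79.75 = 0.03035 m/day.
In each layer the seepage velocity is v_i = q/n_i, so the layer transit time is t_i = b_i·n_i / q:
  layer 1 (silt): t_1 = 2.50 × 0.06 / 0.03035 = 4.943 d
  layer 2 (silty sand): t_2 = 5.46 × 0.14 / 0.03035 = 25.19 d
  layer 3 (karst limestone): t_3 = 3.10 × 0.15 / 0.03035 = 15.32 d
Total t = Σ t_i = 45.46 days.

45.5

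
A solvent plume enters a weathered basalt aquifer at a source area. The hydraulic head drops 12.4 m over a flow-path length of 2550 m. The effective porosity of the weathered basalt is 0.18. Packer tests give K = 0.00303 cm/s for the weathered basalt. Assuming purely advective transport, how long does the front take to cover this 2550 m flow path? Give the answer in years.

Convert K: 0.00303 cm/s × 864 = 2.618 m/day.
Hydraulic gradient i = Δh / L = 12.4 / 2550 = 0.004863.
Darcy flux q = K · i = 2.618 × 0.004863 = 0.01273 m/day.
Seepage velocity v = q / n_e = 0.01273 / 0.18 = 0.07072 m/day.
Travel time t = L / v = 2550 / 0.07072 = 36056 days = 98.72 years.

98.7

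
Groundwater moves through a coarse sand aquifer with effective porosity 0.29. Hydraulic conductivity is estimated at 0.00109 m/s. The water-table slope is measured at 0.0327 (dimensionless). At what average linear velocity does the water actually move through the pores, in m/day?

10.6

Convert K: 0.00109 m/s × 86400 = 94.18 m/day.
Hydraulic gradient i = 0.0327.
Darcy flux q = K · i = 94.18 × 0.03270 = 3.080 m/day.
Seepage velocity v = q / n_e = 3.080 / 0.29 = 10.62 m/day.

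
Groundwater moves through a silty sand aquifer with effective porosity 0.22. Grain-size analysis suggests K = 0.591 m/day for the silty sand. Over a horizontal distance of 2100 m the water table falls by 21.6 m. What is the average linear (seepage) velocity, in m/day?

0.0276

Hydraulic gradient i = Δh / L = 21.6 / 2100 = 0.01029.
Darcy flux q = K · i = 0.5910 × 0.01029 = 0.006079 m/day.
Seepage velocity v = q / n_e = 0.006079 / 0.22 = 0.02763 m/day.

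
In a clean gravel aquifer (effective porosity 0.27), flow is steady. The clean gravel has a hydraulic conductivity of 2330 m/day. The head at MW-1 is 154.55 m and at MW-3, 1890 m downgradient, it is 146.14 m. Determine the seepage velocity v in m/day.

38.4

Hydraulic gradient i = (154.55 − 146.14) / 1890 = 8.41 / 1890 = 0.004450.
Darcy flux q = K · i = 2330 × 0.004450 = 10.37 m/day.
Seepage velocity v = q / n_e = 10.37 / 0.27 = 38.40 m/day.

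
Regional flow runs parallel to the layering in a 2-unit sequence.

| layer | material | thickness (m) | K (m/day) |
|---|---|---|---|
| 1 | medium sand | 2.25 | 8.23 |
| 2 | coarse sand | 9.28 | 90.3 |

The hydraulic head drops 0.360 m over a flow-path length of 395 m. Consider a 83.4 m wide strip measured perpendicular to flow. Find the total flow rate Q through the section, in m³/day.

Flow is parallel to layering, so each bed carries its own Darcy discharge and the transmissivities add.
Σ(K_i·b_i) = 8.23×2.25 + 90.3×9.28 = 856.5 m²/day.
Hydraulic gradient i = Δh / L = 0.360 / 395 = 0.0009114.
Q = Σ(K_i·b_i) · W · i = 856.5 × 83.4 × 0.0009114 = 65.10 m³/day.

65.1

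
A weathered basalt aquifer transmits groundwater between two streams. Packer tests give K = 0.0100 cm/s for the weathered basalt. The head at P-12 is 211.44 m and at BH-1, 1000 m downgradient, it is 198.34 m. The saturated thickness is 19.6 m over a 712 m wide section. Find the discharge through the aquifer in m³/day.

Convert K: 0.0100 cm/s × 864 = 8.640 m/day.
Cross-sectional area A = 712 × 19.6 = 13955 m².
Hydraulic gradient i = (211.44 − 198.34) / 1000 = 13.1 / 1000 = 0.01310.
Darcy's law: Q = K · A · i = 8.640 × 13955 × 0.01310 = 1580 m³/day.

1580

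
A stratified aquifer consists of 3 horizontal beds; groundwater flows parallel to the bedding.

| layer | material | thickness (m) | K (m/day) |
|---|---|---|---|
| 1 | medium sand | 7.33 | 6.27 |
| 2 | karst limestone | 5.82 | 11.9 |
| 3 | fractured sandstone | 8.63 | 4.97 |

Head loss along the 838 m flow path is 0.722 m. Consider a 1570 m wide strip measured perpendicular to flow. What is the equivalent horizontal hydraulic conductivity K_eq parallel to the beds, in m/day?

Flow is parallel to layering, so each bed carries its own Darcy discharge and the transmissivities add.
Σ(K_i·b_i) = 6.27×7.33 + 11.9×5.82 + 4.97×8.63 = 158.1 m²/day.
Total thickness b = 21.78 m, so K_eq = Σ(K_i·b_i)/b = 7.259 m/day.

7.26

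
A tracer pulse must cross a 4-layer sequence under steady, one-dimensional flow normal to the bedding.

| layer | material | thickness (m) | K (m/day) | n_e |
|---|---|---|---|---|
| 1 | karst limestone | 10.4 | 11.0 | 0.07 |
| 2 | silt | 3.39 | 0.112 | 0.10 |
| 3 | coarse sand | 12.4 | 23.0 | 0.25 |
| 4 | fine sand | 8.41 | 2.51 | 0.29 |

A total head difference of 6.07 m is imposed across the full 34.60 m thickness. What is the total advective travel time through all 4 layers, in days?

38.2

With flow normal to the layers, continuity requires the same specific discharge q through every layer.
Σ(b_i/K_i) = 10.4/11.0 + 3.39/0.112 + 12.4/23.0 + 8.41/2.51 = 35.10 d.
q = Δh / Σ(b_i/K_i) = 6.07 / 35.10 = 0.1729 m/day.
In each layer the seepage velocity is v_i = q/n_i, so the layer transit time is t_i = b_i·n_i / q:
  layer 1 (karst limestone): t_1 = 10.4 × 0.07 / 0.1729 = 4.210 d
  layer 2 (silt): t_2 = 3.39 × 0.10 / 0.1729 = 1.960 d
  layer 3 (coarse sand): t_3 = 12.4 × 0.25 / 0.1729 = 17.93 d
  layer 4 (fine sand): t_4 = 8.41 × 0.29 / 0.1729 = 14.10 d
Total t = Σ t_i = 38.20 days.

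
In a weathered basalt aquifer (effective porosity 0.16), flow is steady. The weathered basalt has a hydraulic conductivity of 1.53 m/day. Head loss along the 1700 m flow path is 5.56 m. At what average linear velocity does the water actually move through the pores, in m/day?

0.0313

Hydraulic gradient i = Δh / L = 5.56 / 1700 = 0.003271.
Darcy flux q = K · i = 1.530 × 0.003271 = 0.005004 m/day.
Seepage velocity v = q / n_e = 0.005004 / 0.16 = 0.03127 m/day.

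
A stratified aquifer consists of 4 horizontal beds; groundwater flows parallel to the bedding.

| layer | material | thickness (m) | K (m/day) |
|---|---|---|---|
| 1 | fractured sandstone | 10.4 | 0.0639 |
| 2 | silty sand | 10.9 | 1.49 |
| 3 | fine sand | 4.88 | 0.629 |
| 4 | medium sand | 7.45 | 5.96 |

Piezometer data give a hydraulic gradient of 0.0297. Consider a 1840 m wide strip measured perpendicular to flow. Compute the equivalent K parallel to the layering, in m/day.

1.91

Flow is parallel to layering, so each bed carries its own Darcy discharge and the transmissivities add.
Σ(K_i·b_i) = 0.0639×10.4 + 1.49×10.9 + 0.629×4.88 + 5.96×7.45 = 64.38 m²/day.
Total thickness b = 33.63 m, so K_eq = Σ(K_i·b_i)/b = 1.914 m/day.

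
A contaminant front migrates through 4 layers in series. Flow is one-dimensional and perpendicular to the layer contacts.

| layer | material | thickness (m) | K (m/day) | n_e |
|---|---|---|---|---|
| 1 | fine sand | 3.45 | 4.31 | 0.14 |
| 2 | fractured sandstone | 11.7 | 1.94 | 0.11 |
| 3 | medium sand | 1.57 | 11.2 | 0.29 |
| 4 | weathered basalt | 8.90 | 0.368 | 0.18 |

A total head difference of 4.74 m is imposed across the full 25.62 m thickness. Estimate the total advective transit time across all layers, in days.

With flow normal to the layers, continuity requires the same specific discharge q through every layer.
Σ(b_i/K_i) = 3.45/4.31 + 11.7/1.94 + 1.57/11.2 + 8.90/0.368 = 31.16 d.
q = Δh / Σ(b_i/K_i) = 4.74 / 31.16 = 0.1521 m/day.
In each layer the seepage velocity is v_i = q/n_i, so the layer transit time is t_i = b_i·n_i / q:
  layer 1 (fine sand): t_1 = 3.45 × 0.14 / 0.1521 = 3.175 d
  layer 2 (fractured sandstone): t_2 = 11.7 × 0.11 / 0.1521 = 8.460 d
  layer 3 (medium sand): t_3 = 1.57 × 0.29 / 0.1521 = 2.993 d
  layer 4 (weathered basalt): t_4 = 8.90 × 0.18 / 0.1521 = 10.53 d
Total t = Σ t_i = 25.16 days.

25.2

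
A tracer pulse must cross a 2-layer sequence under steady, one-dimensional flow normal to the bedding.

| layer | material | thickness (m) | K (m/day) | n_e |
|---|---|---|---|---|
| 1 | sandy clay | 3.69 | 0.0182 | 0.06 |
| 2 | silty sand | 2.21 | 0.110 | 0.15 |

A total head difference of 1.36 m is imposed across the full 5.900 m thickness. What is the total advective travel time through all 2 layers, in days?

90.6

With flow normal to the layers, continuity requires the same specific discharge q through every layer.
Σ(b_i/K_i) = 3.69/0.0182 + 2.21/0.110 = 222.8 d.
q = Δh / Σ(b_i/K_i) = 1.36 / 222.8 = 0.006103 m/day.
In each layer the seepage velocity is v_i = q/n_i, so the layer transit time is t_i = b_i·n_i / q:
  layer 1 (sandy clay): t_1 = 3.69 × 0.06 / 0.006103 = 36.28 d
  layer 2 (silty sand): t_2 = 2.21 × 0.15 / 0.006103 = 54.32 d
Total t = Σ t_i = 90.59 days.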